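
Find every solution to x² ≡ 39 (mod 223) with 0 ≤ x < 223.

Since 223 ≡ 3 (mod 4), a square root of 39 is 39^((223+1)/4) = 39^56 mod 223.
Repeated squaring: 39^2≡183, 39^4≡39, 39^8≡183, 39^16≡39, 39^32≡183 (mod 223).
39^56 = 39^(32+16+8) ≡ 183 (mod 223).
Check: 183² = 33489 ≡ 39 (mod 223). The two roots are 40 and 183.

40, 183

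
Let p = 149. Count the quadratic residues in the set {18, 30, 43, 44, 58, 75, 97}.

1

(18/149) = -1 → non-residue.
(30/149) = +1 → QR.
(43/149) = -1 → non-residue.
(44/149) = -1 → non-residue.
(58/149) = -1 → non-residue.
(75/149) = -1 → non-residue.
(97/149) = -1 → non-residue.
Total quadratic residues among the 7: 1.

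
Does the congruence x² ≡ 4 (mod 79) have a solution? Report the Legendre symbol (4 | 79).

1

Euler's criterion: (4/79) ≡ 4^39 (mod 79).
4^2 ≡ 16 (mod 79)
4^4 ≡ 19 (mod 79)
4^8 ≡ 45 (mod 79)
4^16 ≡ 50 (mod 79)
4^32 ≡ 51 (mod 79)
4^39 = 4^(32+4+2+1) ≡ 1 (mod 79).
Result is 1, so (4/79) = 1.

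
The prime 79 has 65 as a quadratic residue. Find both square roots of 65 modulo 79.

12, 67

Since 79 ≡ 3 (mod 4), a square root of 65 is 65^((79+1)/4) = 65^20 mod 79.
Repeated squaring: 65^2≡38, 65^4≡22, 65^8≡10, 65^16≡21 (mod 79).
65^20 = 65^(16+4) ≡ 67 (mod 79).
Check: 67² = 4489 ≡ 65 (mod 79). The two roots are 12 and 67.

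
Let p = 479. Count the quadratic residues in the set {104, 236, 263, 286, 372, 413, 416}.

0

(104/479) = -1 → non-residue.
(236/479) = -1 → non-residue.
(263/479) = -1 → non-residue.
(286/479) = -1 → non-residue.
(372/479) = -1 → non-residue.
(413/479) = -1 → non-residue.
(416/479) = -1 → non-residue.
Total quadratic residues among the 7: 0.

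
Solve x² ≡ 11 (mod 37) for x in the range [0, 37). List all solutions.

37 ≡ 1 (mod 4), so we find a root by search.
Trying successive values, 14² = 196 ≡ 11 (mod 37). The other root is 37 − 14 = 23.

14, 23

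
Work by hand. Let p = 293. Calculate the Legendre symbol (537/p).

Euler's criterion: (537/293) ≡ 244^146 (mod 293).
244^2 ≡ 57 (mod 293)
244^4 ≡ 26 (mod 293)
244^8 ≡ 90 (mod 293)
244^16 ≡ 189 (mod 293)
244^32 ≡ 268 (mod 293)
244^64 ≡ 39 (mod 293)
244^128 ≡ 56 (mod 293)
244^146 = 244^(128+16+2) ≡ 1 (mod 293).
Result is 1, so (537/293) = 1.

1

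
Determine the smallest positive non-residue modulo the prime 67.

2

(2/67) = −1, so 2 is the smallest positive non-residue mod 67.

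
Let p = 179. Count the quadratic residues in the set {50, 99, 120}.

(50/179) = -1 → non-residue.
(99/179) = -1 → non-residue.
(120/179) = -1 → non-residue.
Total quadratic residues among the 3: 0.

0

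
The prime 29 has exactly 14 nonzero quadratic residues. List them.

1 4 5 6 7 9 13 16 20 22 23 24 25 28

Square k = 1,…,14 (k and 29−k give the same square):
1²=1, 2²=4, 3²=9, 4²=16, 5²=25, 6²≡7, 7²≡20, 8²≡6, 9²≡23, 10²≡13, 11²≡5, 12²≡28, 13²≡24, 14²≡22 (mod 29).
So the quadratic residues mod 29 are {1, 4, 5, 6, 7, 9, 13, 16, 20, 22, 23, 24, 25, 28}.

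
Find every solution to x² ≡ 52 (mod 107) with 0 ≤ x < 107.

42, 65

Since 107 ≡ 3 (mod 4), a square root of 52 is 52^((107+1)/4) = 52^27 mod 107.
Repeated squaring: 52^2≡29, 52^4≡92, 52^8≡11, 52^16≡14 (mod 107).
52^27 = 52^(16+8+2+1) ≡ 42 (mod 107).
Check: 42² = 1764 ≡ 52 (mod 107). The two roots are 42 and 65.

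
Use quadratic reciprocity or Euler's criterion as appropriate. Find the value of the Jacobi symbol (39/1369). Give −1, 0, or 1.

Reciprocity: 39 ≡ 3 and 1369 ≡ 1 (mod 4), so (39/1369) = +(1369/39).
Reduce top mod 39: now compute (4/39).
Pull out 2^2: since 39 ≡ 7 (mod 8), (2/39) = +1, so (2/39)^2 = +1.
Reached (1/39) = 1. Collecting the sign flips along the way, the symbol is +1.

1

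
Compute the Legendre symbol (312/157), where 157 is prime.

-1

First reduce: 312 ≡ 155 (mod 157).
Reciprocity: 155 ≡ 3 and 157 ≡ 1 (mod 4), so (155/157) = +(157/155).
Reduce top mod 155: now compute (2/155).
Pull out 2: since 155 ≡ 3 (mod 8), (2/155) = -1.
Reached (1/155) = 1. Collecting the sign flips along the way, the symbol is -1.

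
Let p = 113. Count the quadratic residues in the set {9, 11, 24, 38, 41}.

(9/113) = +1 → QR.
(11/113) = +1 → QR.
(24/113) = -1 → non-residue.
(38/113) = -1 → non-residue.
(41/113) = +1 → QR.
Total quadratic residues among the 5: 3.

3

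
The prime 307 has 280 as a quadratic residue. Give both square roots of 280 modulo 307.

105, 202

Since 307 ≡ 3 (mod 4), a square root of 280 is 280^((307+1)/4) = 280^77 mod 307.
Repeated squaring: 280^2≡115, 280^4≡24, 280^8≡269, 280^16≡216, 280^32≡299, 280^64≡64 (mod 307).
280^77 = 280^(64+8+4+1) ≡ 105 (mod 307).
Check: 105² = 11025 ≡ 280 (mod 307). The two roots are 105 and 202.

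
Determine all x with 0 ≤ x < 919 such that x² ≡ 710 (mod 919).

Since 919 ≡ 3 (mod 4), a square root of 710 is 710^((919+1)/4) = 710^230 mod 919.
Repeated squaring: 710^2≡488, 710^4≡123, 710^8≡425, 710^16≡501, 710^32≡114, 710^64≡130, 710^128≡358 (mod 919).
710^230 = 710^(128+64+32+4+2) ≡ 371 (mod 919).
Check: 371² = 137641 ≡ 710 (mod 919). The two roots are 371 and 548.

371, 548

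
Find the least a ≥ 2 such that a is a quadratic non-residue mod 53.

(2/53) = −1, so 2 is the smallest positive non-residue mod 53.

2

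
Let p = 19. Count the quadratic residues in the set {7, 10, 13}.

1

(7/19) = +1 → QR.
(10/19) = -1 → non-residue.
(13/19) = -1 → non-residue.
Total quadratic residues among the 3: 1.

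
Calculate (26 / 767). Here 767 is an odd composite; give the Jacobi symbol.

Pull out 2: since 767 ≡ 7 (mod 8), (2/767) = +1.
Reciprocity: 13 ≡ 1 and 767 ≡ 3 (mod 4), so (13/767) = +(767/13).
Reduce top mod 13: now compute (0/13).
Top reduces to 0: gcd > 1, so the symbol is 0.

0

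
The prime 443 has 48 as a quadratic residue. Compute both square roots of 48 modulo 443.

Since 443 ≡ 3 (mod 4), a square root of 48 is 48^((443+1)/4) = 48^111 mod 443.
Repeated squaring: 48^2≡89, 48^4≡390, 48^8≡151, 48^16≡208, 48^32≡293, 48^64≡350 (mod 443).
48^111 = 48^(64+32+8+4+2+1) ≡ 202 (mod 443).
Check: 202² = 40804 ≡ 48 (mod 443). The two roots are 202 and 241.

202, 241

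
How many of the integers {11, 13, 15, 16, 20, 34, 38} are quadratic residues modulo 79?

(11/79) = +1 → QR.
(13/79) = +1 → QR.
(15/79) = -1 → non-residue.
(16/79) = +1 → QR.
(20/79) = +1 → QR.
(34/79) = -1 → non-residue.
(38/79) = +1 → QR.
Total quadratic residues among the 7: 5.

5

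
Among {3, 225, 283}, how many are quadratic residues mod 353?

(3/353) = -1 → non-residue.
(225/353) = +1 → QR.
(283/353) = +1 → QR.
Total quadratic residues among the 3: 2.

2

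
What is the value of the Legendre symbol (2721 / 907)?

0

First reduce: 2721 ≡ 0 (mod 907).
Top reduces to 0: gcd > 1, so the symbol is 0.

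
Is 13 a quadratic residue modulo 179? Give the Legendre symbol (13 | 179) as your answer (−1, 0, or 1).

Reciprocity: 13 ≡ 1 and 179 ≡ 3 (mod 4), so (13/179) = +(179/13).
Reduce top mod 13: now compute (10/13).
Pull out 2: since 13 ≡ 5 (mod 8), (2/13) = -1.
Reciprocity: 5 ≡ 1 and 13 ≡ 1 (mod 4), so (5/13) = +(13/5).
Reduce top mod 5: now compute (3/5).
Reciprocity: 3 ≡ 3 and 5 ≡ 1 (mod 4), so (3/5) = +(5/3).
Reduce top mod 3: now compute (2/3).
Pull out 2: since 3 ≡ 3 (mod 8), (2/3) = -1.
Reached (1/3) = 1. Collecting the sign flips along the way, the symbol is +1.

1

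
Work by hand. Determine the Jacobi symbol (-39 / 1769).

First reduce: -39 ≡ 1730 (mod 1769).
Pull out 2: since 1769 ≡ 1 (mod 8), (2/1769) = +1.
Reciprocity: 865 ≡ 1 and 1769 ≡ 1 (mod 4), so (865/1769) = +(1769/865).
Reduce top mod 865: now compute (39/865).
Reciprocity: 39 ≡ 3 and 865 ≡ 1 (mod 4), so (39/865) = +(865/39).
Reduce top mod 39: now compute (7/39).
Reciprocity: 7 ≡ 3 and 39 ≡ 3 (mod 4), so (7/39) = −(39/7).
Reduce top mod 7: now compute (4/7).
Pull out 2^2: since 7 ≡ 7 (mod 8), (2/7) = +1, so (2/7)^2 = +1.
Reached (1/7) = 1. Collecting the sign flips along the way, the symbol is -1.

-1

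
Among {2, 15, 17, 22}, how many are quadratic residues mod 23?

(2/23) = +1 → QR.
(15/23) = -1 → non-residue.
(17/23) = -1 → non-residue.
(22/23) = -1 → non-residue.
Total quadratic residues among the 4: 1.

1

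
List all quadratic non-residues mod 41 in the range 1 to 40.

3, 6, 7, 11, 12, 13, 14, 15, 17, 19, 22, 24, 26, 27, 28, 29, 30, 34, 35, 38

Square k = 1,…,20 (k and 41−k give the same square):
1²=1, 2²=4, 3²=9, 4²=16, 5²=25, 6²=36, 7²≡8, 8²≡23, 9²≡40, 10²≡18, 11²≡39, 12²≡21, 13²≡5, 14²≡32, 15²≡20, 16²≡10, 17²≡2, 18²≡37, 19²≡33, 20²≡31 (mod 41).
The residues are {1, 2, 4, 5, 8, 9, 10, 16, 18, 20, 21, 23, 25, 31, 32, 33, 36, 37, 39, 40}; the non-residues are the remaining 20 nonzero classes.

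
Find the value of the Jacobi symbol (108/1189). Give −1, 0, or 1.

1

Pull out 2^2: since 1189 ≡ 5 (mod 8), (2/1189) = -1, so (2/1189)^2 = +1.
Reciprocity: 27 ≡ 3 and 1189 ≡ 1 (mod 4), so (27/1189) = +(1189/27).
Reduce top mod 27: now compute (1/27).
Reached (1/27) = 1. Collecting the sign flips along the way, the symbol is +1.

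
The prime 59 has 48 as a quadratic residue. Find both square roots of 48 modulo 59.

15, 44

Since 59 ≡ 3 (mod 4), a square root of 48 is 48^((59+1)/4) = 48^15 mod 59.
Repeated squaring: 48^2≡3, 48^4≡9, 48^8≡22 (mod 59).
48^15 = 48^(8+4+2+1) ≡ 15 (mod 59).
Check: 15² = 225 ≡ 48 (mod 59). The two roots are 15 and 44.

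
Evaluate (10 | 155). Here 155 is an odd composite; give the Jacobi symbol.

Pull out 2: since 155 ≡ 3 (mod 8), (2/155) = -1.
Reciprocity: 5 ≡ 1 and 155 ≡ 3 (mod 4), so (5/155) = +(155/5).
Reduce top mod 5: now compute (0/5).
Top reduces to 0: gcd > 1, so the symbol is 0.

0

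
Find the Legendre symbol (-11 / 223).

Euler's criterion: (-11/223) ≡ 212^111 (mod 223).
212^2 ≡ 121 (mod 223)
212^4 ≡ 146 (mod 223)
212^8 ≡ 131 (mod 223)
212^16 ≡ 213 (mod 223)
212^32 ≡ 100 (mod 223)
212^64 ≡ 188 (mod 223)
212^111 = 212^(64+32+8+4+2+1) ≡ 1 (mod 223).
Result is 1, so (-11/223) = 1.

1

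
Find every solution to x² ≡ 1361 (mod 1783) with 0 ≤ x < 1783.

125, 1658

Since 1783 ≡ 3 (mod 4), a square root of 1361 is 1361^((1783+1)/4) = 1361^446 mod 1783.
Repeated squaring: 1361^2≡1567, 1361^4≡298, 1361^8≡1437, 1361^16≡255, 1361^32≡837, 1361^64≡1633, 1361^128≡1104, 1361^256≡1027 (mod 1783).
1361^446 = 1361^(256+128+32+16+8+4+2) ≡ 1658 (mod 1783).
Check: 1658² = 2748964 ≡ 1361 (mod 1783). The two roots are 125 and 1658.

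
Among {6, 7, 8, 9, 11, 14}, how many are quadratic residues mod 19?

4

(6/19) = +1 → QR.
(7/19) = +1 → QR.
(8/19) = -1 → non-residue.
(9/19) = +1 → QR.
(11/19) = +1 → QR.
(14/19) = -1 → non-residue.
Total quadratic residues among the 6: 4.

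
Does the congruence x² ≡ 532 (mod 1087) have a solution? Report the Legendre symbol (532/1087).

Euler's criterion: (532/1087) ≡ 532^543 (mod 1087).
532^2 ≡ 404 (mod 1087)
532^4 ≡ 166 (mod 1087)
532^8 ≡ 381 (mod 1087)
532^16 ≡ 590 (mod 1087)
532^32 ≡ 260 (mod 1087)
532^64 ≡ 206 (mod 1087)
532^128 ≡ 43 (mod 1087)
532^256 ≡ 762 (mod 1087)
532^512 ≡ 186 (mod 1087)
532^543 = 532^(512+16+8+4+2+1) ≡ 1 (mod 1087).
Result is 1, so (532/1087) = 1.

1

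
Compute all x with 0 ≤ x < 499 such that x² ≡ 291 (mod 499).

203, 296

Since 499 ≡ 3 (mod 4), a square root of 291 is 291^((499+1)/4) = 291^125 mod 499.
Repeated squaring: 291^2≡350, 291^4≡245, 291^8≡145, 291^16≡67, 291^32≡497, 291^64≡4 (mod 499).
291^125 = 291^(64+32+16+8+4+1) ≡ 296 (mod 499).
Check: 296² = 87616 ≡ 291 (mod 499). The two roots are 203 and 296.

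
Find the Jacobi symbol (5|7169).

1

Reciprocity: 5 ≡ 1 and 7169 ≡ 1 (mod 4), so (5/7169) = +(7169/5).
Reduce top mod 5: now compute (4/5).
Pull out 2^2: since 5 ≡ 5 (mod 8), (2/5) = -1, so (2/5)^2 = +1.
Reached (1/5) = 1. Collecting the sign flips along the way, the symbol is +1.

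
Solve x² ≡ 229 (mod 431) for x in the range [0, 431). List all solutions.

Since 431 ≡ 3 (mod 4), a square root of 229 is 229^((431+1)/4) = 229^108 mod 431.
Repeated squaring: 229^2≡290, 229^4≡55, 229^8≡8, 229^16≡64, 229^32≡217, 229^64≡110 (mod 431).
229^108 = 229^(64+32+8+4) ≡ 192 (mod 431).
Check: 192² = 36864 ≡ 229 (mod 431). The two roots are 192 and 239.

192, 239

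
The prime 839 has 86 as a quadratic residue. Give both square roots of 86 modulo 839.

42, 797

Since 839 ≡ 3 (mod 4), a square root of 86 is 86^((839+1)/4) = 86^210 mod 839.
Repeated squaring: 86^2≡684, 86^4≡533, 86^8≡507, 86^16≡315, 86^32≡223, 86^64≡228, 86^128≡805 (mod 839).
86^210 = 86^(128+64+16+2) ≡ 42 (mod 839).
Check: 42² = 1764 ≡ 86 (mod 839). The two roots are 42 and 797.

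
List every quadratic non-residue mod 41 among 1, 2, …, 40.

Square k = 1,…,20 (k and 41−k give the same square):
1²=1, 2²=4, 3²=9, 4²=16, 5²=25, 6²=36, 7²≡8, 8²≡23, 9²≡40, 10²≡18, 11²≡39, 12²≡21, 13²≡5, 14²≡32, 15²≡20, 16²≡10, 17²≡2, 18²≡37, 19²≡33, 20²≡31 (mod 41).
The residues are {1, 2, 4, 5, 8, 9, 10, 16, 18, 20, 21, 23, 25, 31, 32, 33, 36, 37, 39, 40}; the non-residues are the remaining 20 nonzero classes.

3, 6, 7, 11, 12, 13, 14, 15, 17, 19, 22, 24, 26, 27, 28, 29, 30, 34, 35, 38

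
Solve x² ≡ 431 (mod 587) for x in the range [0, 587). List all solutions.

93, 494

Since 587 ≡ 3 (mod 4), a square root of 431 is 431^((587+1)/4) = 431^147 mod 587.
Repeated squaring: 431^2≡269, 431^4≡160, 431^8≡359, 431^16≡328, 431^32≡163, 431^64≡154, 431^128≡236 (mod 587).
431^147 = 431^(128+16+2+1) ≡ 93 (mod 587).
Check: 93² = 8649 ≡ 431 (mod 587). The two roots are 93 and 494.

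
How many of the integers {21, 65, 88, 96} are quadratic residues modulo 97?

(21/97) = -1 → non-residue.
(65/97) = +1 → QR.
(88/97) = +1 → QR.
(96/97) = +1 → QR.
Total quadratic residues among the 4: 3.

3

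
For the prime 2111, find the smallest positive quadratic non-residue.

7

(2/2111) = +1, so 2 is a residue.
(3/2111) = +1, so 3 is a residue.
(4/2111) = +1, so 4 is a residue.
(5/2111) = +1, so 5 is a residue.
(6/2111) = +1, so 6 is a residue.
(7/2111) = −1, so 7 is the smallest positive non-residue mod 2111.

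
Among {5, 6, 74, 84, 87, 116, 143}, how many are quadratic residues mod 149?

(5/149) = +1 → QR.
(6/149) = +1 → QR.
(74/149) = -1 → non-residue.
(84/149) = -1 → non-residue.
(87/149) = -1 → non-residue.
(116/149) = +1 → QR.
(143/149) = +1 → QR.
Total quadratic residues among the 7: 4.

4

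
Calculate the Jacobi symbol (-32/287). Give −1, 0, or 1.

First reduce: -32 ≡ 255 (mod 287).
Reciprocity: 255 ≡ 3 and 287 ≡ 3 (mod 4), so (255/287) = −(287/255).
Reduce top mod 255: now compute (32/255).
Pull out 2^5: since 255 ≡ 7 (mod 8), (2/255) = +1, so (2/255)^5 = +1.
Reached (1/255) = 1. Collecting the sign flips along the way, the symbol is -1.

-1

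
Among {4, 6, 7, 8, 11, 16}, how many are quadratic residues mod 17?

(4/17) = +1 → QR.
(6/17) = -1 → non-residue.
(7/17) = -1 → non-residue.
(8/17) = +1 → QR.
(11/17) = -1 → non-residue.
(16/17) = +1 → QR.
Total quadratic residues among the 6: 3.

3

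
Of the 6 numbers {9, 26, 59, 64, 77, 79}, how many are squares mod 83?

5

(9/83) = +1 → QR.
(26/83) = +1 → QR.
(59/83) = +1 → QR.
(64/83) = +1 → QR.
(77/83) = +1 → QR.
(79/83) = -1 → non-residue.
Total quadratic residues among the 6: 5.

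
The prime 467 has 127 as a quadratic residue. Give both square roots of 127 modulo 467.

147, 320

Since 467 ≡ 3 (mod 4), a square root of 127 is 127^((467+1)/4) = 127^117 mod 467.
Repeated squaring: 127^2≡251, 127^4≡423, 127^8≡68, 127^16≡421, 127^32≡248, 127^64≡327 (mod 467).
127^117 = 127^(64+32+16+4+1) ≡ 147 (mod 467).
Check: 147² = 21609 ≡ 127 (mod 467). The two roots are 147 and 320.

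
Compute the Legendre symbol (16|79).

1

Pull out 2^4: since 79 ≡ 7 (mod 8), (2/79) = +1, so (2/79)^4 = +1.
Reached (1/79) = 1. Collecting the sign flips along the way, the symbol is +1.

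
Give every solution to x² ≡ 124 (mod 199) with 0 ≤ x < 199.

70, 129

Since 199 ≡ 3 (mod 4), a square root of 124 is 124^((199+1)/4) = 124^50 mod 199.
Repeated squaring: 124^2≡53, 124^4≡23, 124^8≡131, 124^16≡47, 124^32≡20 (mod 199).
124^50 = 124^(32+16+2) ≡ 70 (mod 199).
Check: 70² = 4900 ≡ 124 (mod 199). The two roots are 70 and 129.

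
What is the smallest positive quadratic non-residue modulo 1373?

(2/1373) = −1, so 2 is the smallest positive non-residue mod 1373.

2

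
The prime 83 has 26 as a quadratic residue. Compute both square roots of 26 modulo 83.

21, 62

Since 83 ≡ 3 (mod 4), a square root of 26 is 26^((83+1)/4) = 26^21 mod 83.
Repeated squaring: 26^2≡12, 26^4≡61, 26^8≡69, 26^16≡30 (mod 83).
26^21 = 26^(16+4+1) ≡ 21 (mod 83).
Check: 21² = 441 ≡ 26 (mod 83). The two roots are 21 and 62.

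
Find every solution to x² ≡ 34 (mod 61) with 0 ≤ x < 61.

20, 41

61 ≡ 1 (mod 4), so we find a root by search.
Trying successive values, 20² = 400 ≡ 34 (mod 61). The other root is 61 − 20 = 41.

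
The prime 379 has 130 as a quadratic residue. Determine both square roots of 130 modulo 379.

Since 379 ≡ 3 (mod 4), a square root of 130 is 130^((379+1)/4) = 130^95 mod 379.
Repeated squaring: 130^2≡224, 130^4≡148, 130^8≡301, 130^16≡20, 130^32≡21, 130^64≡62 (mod 379).
130^95 = 130^(64+16+8+4+2+1) ≡ 45 (mod 379).
Check: 45² = 2025 ≡ 130 (mod 379). The two roots are 45 and 334.

45, 334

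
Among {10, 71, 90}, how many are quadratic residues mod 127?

(10/127) = -1 → non-residue.
(71/127) = +1 → QR.
(90/127) = -1 → non-residue.
Total quadratic residues among the 3: 1.

1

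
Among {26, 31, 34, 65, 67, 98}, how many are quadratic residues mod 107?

1

(26/107) = -1 → non-residue.
(31/107) = -1 → non-residue.
(34/107) = +1 → QR.
(65/107) = -1 → non-residue.
(67/107) = -1 → non-residue.
(98/107) = -1 → non-residue.
Total quadratic residues among the 6: 1.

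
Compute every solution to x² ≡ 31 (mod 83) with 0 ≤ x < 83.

Since 83 ≡ 3 (mod 4), a square root of 31 is 31^((83+1)/4) = 31^21 mod 83.
Repeated squaring: 31^2≡48, 31^4≡63, 31^8≡68, 31^16≡59 (mod 83).
31^21 = 31^(16+4+1) ≡ 23 (mod 83).
Check: 23² = 529 ≡ 31 (mod 83). The two roots are 23 and 60.

23, 60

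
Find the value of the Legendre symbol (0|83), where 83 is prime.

Top reduces to 0: gcd > 1, so the symbol is 0.

0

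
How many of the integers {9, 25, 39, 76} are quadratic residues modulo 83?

2

(9/83) = +1 → QR.
(25/83) = +1 → QR.
(39/83) = -1 → non-residue.
(76/83) = -1 → non-residue.
Total quadratic residues among the 4: 2.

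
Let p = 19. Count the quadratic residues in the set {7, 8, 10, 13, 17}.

2

(7/19) = +1 → QR.
(8/19) = -1 → non-residue.
(10/19) = -1 → non-residue.
(13/19) = -1 → non-residue.
(17/19) = +1 → QR.
Total quadratic residues among the 5: 2.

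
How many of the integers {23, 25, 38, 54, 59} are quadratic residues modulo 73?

(23/73) = +1 → QR.
(25/73) = +1 → QR.
(38/73) = +1 → QR.
(54/73) = +1 → QR.
(59/73) = -1 → non-residue.
Total quadratic residues among the 5: 4.

4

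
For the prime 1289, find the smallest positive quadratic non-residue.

3

(2/1289) = +1, so 2 is a residue.
(3/1289) = −1, so 3 is the smallest positive non-residue mod 1289.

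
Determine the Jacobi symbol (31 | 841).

Reciprocity: 31 ≡ 3 and 841 ≡ 1 (mod 4), so (31/841) = +(841/31).
Reduce top mod 31: now compute (4/31).
Pull out 2^2: since 31 ≡ 7 (mod 8), (2/31) = +1, so (2/31)^2 = +1.
Reached (1/31) = 1. Collecting the sign flips along the way, the symbol is +1.

1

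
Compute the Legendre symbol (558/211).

1

Euler's criterion: (558/211) ≡ 136^105 (mod 211).
136^2 ≡ 139 (mod 211)
136^4 ≡ 120 (mod 211)
136^8 ≡ 52 (mod 211)
136^16 ≡ 172 (mod 211)
136^32 ≡ 44 (mod 211)
136^64 ≡ 37 (mod 211)
136^105 = 136^(64+32+8+1) ≡ 1 (mod 211).
Result is 1, so (558/211) = 1.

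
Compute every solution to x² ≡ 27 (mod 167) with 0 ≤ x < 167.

Since 167 ≡ 3 (mod 4), a square root of 27 is 27^((167+1)/4) = 27^42 mod 167.
Repeated squaring: 27^2≡61, 27^4≡47, 27^8≡38, 27^16≡108, 27^32≡141 (mod 167).
27^42 = 27^(32+8+2) ≡ 19 (mod 167).
Check: 19² = 361 ≡ 27 (mod 167). The two roots are 19 and 148.

19, 148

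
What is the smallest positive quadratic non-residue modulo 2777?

3

(2/2777) = +1, so 2 is a residue.
(3/2777) = −1, so 3 is the smallest positive non-residue mod 2777.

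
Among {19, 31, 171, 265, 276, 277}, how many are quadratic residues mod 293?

(19/293) = -1 → non-residue.
(31/293) = +1 → QR.
(171/293) = -1 → non-residue.
(265/293) = -1 → non-residue.
(276/293) = +1 → QR.
(277/293) = +1 → QR.
Total quadratic residues among the 6: 3.

3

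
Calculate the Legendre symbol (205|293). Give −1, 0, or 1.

1

Euler's criterion: (205/293) ≡ 205^146 (mod 293).
205^2 ≡ 126 (mod 293)
205^4 ≡ 54 (mod 293)
205^8 ≡ 279 (mod 293)
205^16 ≡ 196 (mod 293)
205^32 ≡ 33 (mod 293)
205^64 ≡ 210 (mod 293)
205^128 ≡ 150 (mod 293)
205^146 = 205^(128+16+2) ≡ 1 (mod 293).
Result is 1, so (205/293) = 1.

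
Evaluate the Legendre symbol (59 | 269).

Reciprocity: 59 ≡ 3 and 269 ≡ 1 (mod 4), so (59/269) = +(269/59).
Reduce top mod 59: now compute (33/59).
Reciprocity: 33 ≡ 1 and 59 ≡ 3 (mod 4), so (33/59) = +(59/33).
Reduce top mod 33: now compute (26/33).
Pull out 2: since 33 ≡ 1 (mod 8), (2/33) = +1.
Reciprocity: 13 ≡ 1 and 33 ≡ 1 (mod 4), so (13/33) = +(33/13).
Reduce top mod 13: now compute (7/13).
Reciprocity: 7 ≡ 3 and 13 ≡ 1 (mod 4), so (7/13) = +(13/7).
Reduce top mod 7: now compute (6/7).
Pull out 2: since 7 ≡ 7 (mod 8), (2/7) = +1.
Reciprocity: 3 ≡ 3 and 7 ≡ 3 (mod 4), so (3/7) = −(7/3).
Reduce top mod 3: now compute (1/3).
Reached (1/3) = 1. Collecting the sign flips along the way, the symbol is -1.

-1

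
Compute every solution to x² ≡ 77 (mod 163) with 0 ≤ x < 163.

Since 163 ≡ 3 (mod 4), a square root of 77 is 77^((163+1)/4) = 77^41 mod 163.
Repeated squaring: 77^2≡61, 77^4≡135, 77^8≡132, 77^16≡146, 77^32≡126 (mod 163).
77^41 = 77^(32+8+1) ≡ 136 (mod 163).
Check: 136² = 18496 ≡ 77 (mod 163). The two roots are 27 and 136.

27, 136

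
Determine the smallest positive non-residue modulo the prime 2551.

(2/2551) = +1, so 2 is a residue.
(3/2551) = −1, so 3 is the smallest positive non-residue mod 2551.

3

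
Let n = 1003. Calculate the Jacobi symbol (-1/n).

-1

First reduce: -1 ≡ 1002 (mod 1003).
Pull out 2: since 1003 ≡ 3 (mod 8), (2/1003) = -1.
Reciprocity: 501 ≡ 1 and 1003 ≡ 3 (mod 4), so (501/1003) = +(1003/501).
Reduce top mod 501: now compute (1/501).
Reached (1/501) = 1. Collecting the sign flips along the way, the symbol is -1.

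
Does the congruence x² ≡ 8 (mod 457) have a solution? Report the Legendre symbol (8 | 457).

1

Pull out 2^3: since 457 ≡ 1 (mod 8), (2/457) = +1, so (2/457)^3 = +1.
Reached (1/457) = 1. Collecting the sign flips along the way, the symbol is +1.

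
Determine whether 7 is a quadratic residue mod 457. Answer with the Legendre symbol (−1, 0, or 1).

Euler's criterion: (7/457) ≡ 7^228 (mod 457).
7^2 ≡ 49 (mod 457)
7^4 ≡ 116 (mod 457)
7^8 ≡ 203 (mod 457)
7^16 ≡ 79 (mod 457)
7^32 ≡ 300 (mod 457)
7^64 ≡ 428 (mod 457)
7^128 ≡ 384 (mod 457)
7^228 = 7^(128+64+32+4) ≡ 1 (mod 457).
Result is 1, so (7/457) = 1.

1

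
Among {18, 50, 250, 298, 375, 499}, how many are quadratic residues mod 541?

(18/541) = -1 → non-residue.
(50/541) = -1 → non-residue.
(250/541) = -1 → non-residue.
(298/541) = +1 → QR.
(375/541) = +1 → QR.
(499/541) = -1 → non-residue.
Total quadratic residues among the 6: 2.

2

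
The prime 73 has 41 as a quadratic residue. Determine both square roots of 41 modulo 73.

73 ≡ 1 (mod 4), so we find a root by search.
Trying successive values, 25² = 625 ≡ 41 (mod 73). The other root is 73 − 25 = 48.

25, 48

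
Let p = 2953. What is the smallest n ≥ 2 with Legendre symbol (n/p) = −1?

(2/2953) = +1, so 2 is a residue.
(3/2953) = +1, so 3 is a residue.
(4/2953) = +1, so 4 is a residue.
(5/2953) = −1, so 5 is the smallest positive non-residue mod 2953.

5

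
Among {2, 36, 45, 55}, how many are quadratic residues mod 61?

(2/61) = -1 → non-residue.
(36/61) = +1 → QR.
(45/61) = +1 → QR.
(55/61) = -1 → non-residue.
Total quadratic residues among the 4: 2.

2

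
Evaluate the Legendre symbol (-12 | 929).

First reduce: -12 ≡ 917 (mod 929).
Reciprocity: 917 ≡ 1 and 929 ≡ 1 (mod 4), so (917/929) = +(929/917).
Reduce top mod 917: now compute (12/917).
Pull out 2^2: since 917 ≡ 5 (mod 8), (2/917) = -1, so (2/917)^2 = +1.
Reciprocity: 3 ≡ 3 and 917 ≡ 1 (mod 4), so (3/917) = +(917/3).
Reduce top mod 3: now compute (2/3).
Pull out 2: since 3 ≡ 3 (mod 8), (2/3) = -1.
Reached (1/3) = 1. Collecting the sign flips along the way, the symbol is -1.

-1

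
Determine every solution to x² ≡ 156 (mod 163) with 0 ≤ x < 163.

Since 163 ≡ 3 (mod 4), a square root of 156 is 156^((163+1)/4) = 156^41 mod 163.
Repeated squaring: 156^2≡49, 156^4≡119, 156^8≡143, 156^16≡74, 156^32≡97 (mod 163).
156^41 = 156^(32+8+1) ≡ 51 (mod 163).
Check: 51² = 2601 ≡ 156 (mod 163). The two roots are 51 and 112.

51, 112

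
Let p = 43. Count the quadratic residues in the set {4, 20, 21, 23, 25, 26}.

4

(4/43) = +1 → QR.
(20/43) = -1 → non-residue.
(21/43) = +1 → QR.
(23/43) = +1 → QR.
(25/43) = +1 → QR.
(26/43) = -1 → non-residue.
Total quadratic residues among the 6: 4.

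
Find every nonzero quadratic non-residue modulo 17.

Square k = 1,…,8 (k and 17−k give the same square):
1²=1, 2²=4, 3²=9, 4²=16, 5²≡8, 6²≡2, 7²≡15, 8²≡13 (mod 17).
The residues are {1, 2, 4, 8, 9, 13, 15, 16}; the non-residues are the remaining 8 nonzero classes.

3, 5, 6, 7, 10, 11, 12, 14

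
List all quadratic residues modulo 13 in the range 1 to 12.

Square k = 1,…,6 (k and 13−k give the same square):
1²=1, 2²=4, 3²=9, 4²≡3, 5²≡12, 6²≡10 (mod 13).
So the quadratic residues mod 13 are {1, 3, 4, 9, 10, 12}.

1, 3, 4, 9, 10, 12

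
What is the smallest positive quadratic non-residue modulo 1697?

(2/1697) = +1, so 2 is a residue.
(3/1697) = −1, so 3 is the smallest positive non-residue mod 1697.

3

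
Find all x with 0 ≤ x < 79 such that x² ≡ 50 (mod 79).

Since 79 ≡ 3 (mod 4), a square root of 50 is 50^((79+1)/4) = 50^20 mod 79.
Repeated squaring: 50^2≡51, 50^4≡73, 50^8≡36, 50^16≡32 (mod 79).
50^20 = 50^(16+4) ≡ 45 (mod 79).
Check: 45² = 2025 ≡ 50 (mod 79). The two roots are 34 and 45.

34, 45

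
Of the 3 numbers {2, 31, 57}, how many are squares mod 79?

(2/79) = +1 → QR.
(31/79) = +1 → QR.
(57/79) = -1 → non-residue.
Total quadratic residues among the 3: 2.

2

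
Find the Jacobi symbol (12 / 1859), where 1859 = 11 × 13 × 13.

Pull out 2^2: since 1859 ≡ 3 (mod 8), (2/1859) = -1, so (2/1859)^2 = +1.
Reciprocity: 3 ≡ 3 and 1859 ≡ 3 (mod 4), so (3/1859) = −(1859/3).
Reduce top mod 3: now compute (2/3).
Pull out 2: since 3 ≡ 3 (mod 8), (2/3) = -1.
Reached (1/3) = 1. Collecting the sign flips along the way, the symbol is +1.

1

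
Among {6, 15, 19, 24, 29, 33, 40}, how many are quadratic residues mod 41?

2

(6/41) = -1 → non-residue.
(15/41) = -1 → non-residue.
(19/41) = -1 → non-residue.
(24/41) = -1 → non-residue.
(29/41) = -1 → non-residue.
(33/41) = +1 → QR.
(40/41) = +1 → QR.
Total quadratic residues among the 7: 2.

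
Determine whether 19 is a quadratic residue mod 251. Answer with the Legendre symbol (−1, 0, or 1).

Reciprocity: 19 ≡ 3 and 251 ≡ 3 (mod 4), so (19/251) = −(251/19).
Reduce top mod 19: now compute (4/19).
Pull out 2^2: since 19 ≡ 3 (mod 8), (2/19) = -1, so (2/19)^2 = +1.
Reached (1/19) = 1. Collecting the sign flips along the way, the symbol is -1.

-1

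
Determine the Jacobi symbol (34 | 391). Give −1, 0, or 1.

Pull out 2: since 391 ≡ 7 (mod 8), (2/391) = +1.
Reciprocity: 17 ≡ 1 and 391 ≡ 3 (mod 4), so (17/391) = +(391/17).
Reduce top mod 17: now compute (0/17).
Top reduces to 0: gcd > 1, so the symbol is 0.

0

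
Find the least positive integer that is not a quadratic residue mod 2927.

(2/2927) = +1, so 2 is a residue.
(3/2927) = +1, so 3 is a residue.
(4/2927) = +1, so 4 is a residue.
(5/2927) = −1, so 5 is the smallest positive non-residue mod 2927.

5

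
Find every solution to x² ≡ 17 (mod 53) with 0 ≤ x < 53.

21, 32

53 ≡ 1 (mod 4), so we find a root by search.
Trying successive values, 21² = 441 ≡ 17 (mod 53). The other root is 53 − 21 = 32.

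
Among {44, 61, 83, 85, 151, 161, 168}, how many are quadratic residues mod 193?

(44/193) = -1 → non-residue.
(61/193) = -1 → non-residue.
(83/193) = +1 → QR.
(85/193) = +1 → QR.
(151/193) = +1 → QR.
(161/193) = +1 → QR.
(168/193) = +1 → QR.
Total quadratic residues among the 7: 5.

5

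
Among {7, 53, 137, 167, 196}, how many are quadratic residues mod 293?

(7/293) = -1 → non-residue.
(53/293) = +1 → QR.
(137/293) = +1 → QR.
(167/293) = +1 → QR.
(196/293) = +1 → QR.
Total quadratic residues among the 5: 4.

4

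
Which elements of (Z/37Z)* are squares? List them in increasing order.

1, 3, 4, 7, 9, 10, 11, 12, 16, 21, 25, 26, 27, 28, 30, 33, 34, 36

Square k = 1,…,18 (k and 37−k give the same square):
1²=1, 2²=4, 3²=9, 4²=16, 5²=25, 6²=36, 7²≡12, 8²≡27, 9²≡7, 10²≡26, 11²≡10, 12²≡33, 13²≡21, 14²≡11, 15²≡3, 16²≡34, 17²≡30, 18²≡28 (mod 37).
So the quadratic residues mod 37 are {1, 3, 4, 7, 9, 10, 11, 12, 16, 21, 25, 26, 27, 28, 30, 33, 34, 36}.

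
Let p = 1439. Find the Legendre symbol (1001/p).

Reciprocity: 1001 ≡ 1 and 1439 ≡ 3 (mod 4), so (1001/1439) = +(1439/1001).
Reduce top mod 1001: now compute (438/1001).
Pull out 2: since 1001 ≡ 1 (mod 8), (2/1001) = +1.
Reciprocity: 219 ≡ 3 and 1001 ≡ 1 (mod 4), so (219/1001) = +(1001/219).
Reduce top mod 219: now compute (125/219).
Reciprocity: 125 ≡ 1 and 219 ≡ 3 (mod 4), so (125/219) = +(219/125).
Reduce top mod 125: now compute (94/125).
Pull out 2: since 125 ≡ 5 (mod 8), (2/125) = -1.
Reciprocity: 47 ≡ 3 and 125 ≡ 1 (mod 4), so (47/125) = +(125/47).
Reduce top mod 47: now compute (31/47).
Reciprocity: 31 ≡ 3 and 47 ≡ 3 (mod 4), so (31/47) = −(47/31).
Reduce top mod 31: now compute (16/31).
Pull out 2^4: since 31 ≡ 7 (mod 8), (2/31) = +1, so (2/31)^4 = +1.
Reached (1/31) = 1. Collecting the sign flips along the way, the symbol is +1.

1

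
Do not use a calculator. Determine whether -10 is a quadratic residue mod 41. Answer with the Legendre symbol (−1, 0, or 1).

1

Euler's criterion: (-10/41) ≡ 31^20 (mod 41).
31^2 ≡ 18 (mod 41)
31^4 ≡ 37 (mod 41)
31^8 ≡ 16 (mod 41)
31^16 ≡ 10 (mod 41)
31^20 = 31^(16+4) ≡ 1 (mod 41).
Result is 1, so (-10/41) = 1.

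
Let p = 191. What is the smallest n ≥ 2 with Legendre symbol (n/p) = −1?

(2/191) = +1, so 2 is a residue.
(3/191) = +1, so 3 is a residue.
(4/191) = +1, so 4 is a residue.
(5/191) = +1, so 5 is a residue.
(6/191) = +1, so 6 is a residue.
(7/191) = −1, so 7 is the smallest positive non-residue mod 191.

7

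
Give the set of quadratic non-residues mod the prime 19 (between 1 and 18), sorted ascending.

2, 3, 8, 10, 12, 13, 14, 15, 18

Square k = 1,…,9 (k and 19−k give the same square):
1²=1, 2²=4, 3²=9, 4²=16, 5²≡6, 6²≡17, 7²≡11, 8²≡7, 9²≡5 (mod 19).
The residues are {1, 4, 5, 6, 7, 9, 11, 16, 17}; the non-residues are the remaining 9 nonzero classes.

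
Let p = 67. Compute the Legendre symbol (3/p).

Reciprocity: 3 ≡ 3 and 67 ≡ 3 (mod 4), so (3/67) = −(67/3).
Reduce top mod 3: now compute (1/3).
Reached (1/3) = 1. Collecting the sign flips along the way, the symbol is -1.

-1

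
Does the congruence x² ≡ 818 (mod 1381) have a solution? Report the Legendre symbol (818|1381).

Pull out 2: since 1381 ≡ 5 (mod 8), (2/1381) = -1.
Reciprocity: 409 ≡ 1 and 1381 ≡ 1 (mod 4), so (409/1381) = +(1381/409).
Reduce top mod 409: now compute (154/409).
Pull out 2: since 409 ≡ 1 (mod 8), (2/409) = +1.
Reciprocity: 77 ≡ 1 and 409 ≡ 1 (mod 4), so (77/409) = +(409/77).
Reduce top mod 77: now compute (24/77).
Pull out 2^3: since 77 ≡ 5 (mod 8), (2/77) = -1, so (2/77)^3 = -1.
Reciprocity: 3 ≡ 3 and 77 ≡ 1 (mod 4), so (3/77) = +(77/3).
Reduce top mod 3: now compute (2/3).
Pull out 2: since 3 ≡ 3 (mod 8), (2/3) = -1.
Reached (1/3) = 1. Collecting the sign flips along the way, the symbol is -1.

-1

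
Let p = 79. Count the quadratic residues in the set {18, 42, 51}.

3

(18/79) = +1 → QR.
(42/79) = +1 → QR.
(51/79) = +1 → QR.
Total quadratic residues among the 3: 3.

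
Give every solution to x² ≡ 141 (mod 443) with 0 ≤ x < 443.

216, 227

Since 443 ≡ 3 (mod 4), a square root of 141 is 141^((443+1)/4) = 141^111 mod 443.
Repeated squaring: 141^2≡389, 141^4≡258, 141^8≡114, 141^16≡149, 141^32≡51, 141^64≡386 (mod 443).
141^111 = 141^(64+32+8+4+2+1) ≡ 227 (mod 443).
Check: 227² = 51529 ≡ 141 (mod 443). The two roots are 216 and 227.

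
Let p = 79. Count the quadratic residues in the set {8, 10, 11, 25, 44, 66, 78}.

5

(8/79) = +1 → QR.
(10/79) = +1 → QR.
(11/79) = +1 → QR.
(25/79) = +1 → QR.
(44/79) = +1 → QR.
(66/79) = -1 → non-residue.
(78/79) = -1 → non-residue.
Total quadratic residues among the 7: 5.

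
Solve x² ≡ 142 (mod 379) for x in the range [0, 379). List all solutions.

Since 379 ≡ 3 (mod 4), a square root of 142 is 142^((379+1)/4) = 142^95 mod 379.
Repeated squaring: 142^2≡77, 142^4≡244, 142^8≡33, 142^16≡331, 142^32≡30, 142^64≡142 (mod 379).
142^95 = 142^(64+16+8+4+2+1) ≡ 30 (mod 379).
Check: 30² = 900 ≡ 142 (mod 379). The two roots are 30 and 349.

30, 349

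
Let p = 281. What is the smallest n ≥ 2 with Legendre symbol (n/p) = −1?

(2/281) = +1, so 2 is a residue.
(3/281) = −1, so 3 is the smallest positive non-residue mod 281.

3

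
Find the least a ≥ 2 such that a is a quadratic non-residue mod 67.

(2/67) = −1, so 2 is the smallest positive non-residue mod 67.

2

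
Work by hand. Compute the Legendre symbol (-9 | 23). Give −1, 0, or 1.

-1

Euler's criterion: (-9/23) ≡ 14^11 (mod 23).
14^2 ≡ 12 (mod 23)
14^4 ≡ 6 (mod 23)
14^8 ≡ 13 (mod 23)
14^11 = 14^(8+2+1) ≡ 22 (mod 23).
Result is 22 ≡ −1, so (-9/23) = −1.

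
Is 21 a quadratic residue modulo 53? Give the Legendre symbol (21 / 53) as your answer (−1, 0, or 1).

Reciprocity: 21 ≡ 1 and 53 ≡ 1 (mod 4), so (21/53) = +(53/21).
Reduce top mod 21: now compute (11/21).
Reciprocity: 11 ≡ 3 and 21 ≡ 1 (mod 4), so (11/21) = +(21/11).
Reduce top mod 11: now compute (10/11).
Pull out 2: since 11 ≡ 3 (mod 8), (2/11) = -1.
Reciprocity: 5 ≡ 1 and 11 ≡ 3 (mod 4), so (5/11) = +(11/5).
Reduce top mod 5: now compute (1/5).
Reached (1/5) = 1. Collecting the sign flips along the way, the symbol is -1.

-1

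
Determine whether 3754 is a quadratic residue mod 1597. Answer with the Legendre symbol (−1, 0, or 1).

-1

First reduce: 3754 ≡ 560 (mod 1597).
Pull out 2^4: since 1597 ≡ 5 (mod 8), (2/1597) = -1, so (2/1597)^4 = +1.
Reciprocity: 35 ≡ 3 and 1597 ≡ 1 (mod 4), so (35/1597) = +(1597/35).
Reduce top mod 35: now compute (22/35).
Pull out 2: since 35 ≡ 3 (mod 8), (2/35) = -1.
Reciprocity: 11 ≡ 3 and 35 ≡ 3 (mod 4), so (11/35) = −(35/11).
Reduce top mod 11: now compute (2/11).
Pull out 2: since 11 ≡ 3 (mod 8), (2/11) = -1.
Reached (1/11) = 1. Collecting the sign flips along the way, the symbol is -1.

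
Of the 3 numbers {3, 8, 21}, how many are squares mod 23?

2

(3/23) = +1 → QR.
(8/23) = +1 → QR.
(21/23) = -1 → non-residue.
Total quadratic residues among the 3: 2.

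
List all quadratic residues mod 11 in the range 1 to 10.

1,3,4,5,9

Square k = 1,…,5 (k and 11−k give the same square):
1²=1, 2²=4, 3²=9, 4²≡5, 5²≡3 (mod 11).
So the quadratic residues mod 11 are {1, 3, 4, 5, 9}.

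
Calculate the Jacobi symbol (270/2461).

-1

Pull out 2: since 2461 ≡ 5 (mod 8), (2/2461) = -1.
Reciprocity: 135 ≡ 3 and 2461 ≡ 1 (mod 4), so (135/2461) = +(2461/135).
Reduce top mod 135: now compute (31/135).
Reciprocity: 31 ≡ 3 and 135 ≡ 3 (mod 4), so (31/135) = −(135/31).
Reduce top mod 31: now compute (11/31).
Reciprocity: 11 ≡ 3 and 31 ≡ 3 (mod 4), so (11/31) = −(31/11).
Reduce top mod 11: now compute (9/11).
Reciprocity: 9 ≡ 1 and 11 ≡ 3 (mod 4), so (9/11) = +(11/9).
Reduce top mod 9: now compute (2/9).
Pull out 2: since 9 ≡ 1 (mod 8), (2/9) = +1.
Reached (1/9) = 1. Collecting the sign flips along the way, the symbol is -1.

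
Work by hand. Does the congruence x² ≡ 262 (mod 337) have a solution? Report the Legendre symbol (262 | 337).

1

Pull out 2: since 337 ≡ 1 (mod 8), (2/337) = +1.
Reciprocity: 131 ≡ 3 and 337 ≡ 1 (mod 4), so (131/337) = +(337/131).
Reduce top mod 131: now compute (75/131).
Reciprocity: 75 ≡ 3 and 131 ≡ 3 (mod 4), so (75/131) = −(131/75).
Reduce top mod 75: now compute (56/75).
Pull out 2^3: since 75 ≡ 3 (mod 8), (2/75) = -1, so (2/75)^3 = -1.
Reciprocity: 7 ≡ 3 and 75 ≡ 3 (mod 4), so (7/75) = −(75/7).
Reduce top mod 7: now compute (5/7).
Reciprocity: 5 ≡ 1 and 7 ≡ 3 (mod 4), so (5/7) = +(7/5).
Reduce top mod 5: now compute (2/5).
Pull out 2: since 5 ≡ 5 (mod 8), (2/5) = -1.
Reached (1/5) = 1. Collecting the sign flips along the way, the symbol is +1.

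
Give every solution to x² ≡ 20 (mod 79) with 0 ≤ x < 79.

39, 40

Since 79 ≡ 3 (mod 4), a square root of 20 is 20^((79+1)/4) = 20^20 mod 79.
Repeated squaring: 20^2≡5, 20^4≡25, 20^8≡72, 20^16≡49 (mod 79).
20^20 = 20^(16+4) ≡ 40 (mod 79).
Check: 40² = 1600 ≡ 20 (mod 79). The two roots are 39 and 40.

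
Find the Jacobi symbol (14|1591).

Pull out 2: since 1591 ≡ 7 (mod 8), (2/1591) = +1.
Reciprocity: 7 ≡ 3 and 1591 ≡ 3 (mod 4), so (7/1591) = −(1591/7).
Reduce top mod 7: now compute (2/7).
Pull out 2: since 7 ≡ 7 (mod 8), (2/7) = +1.
Reached (1/7) = 1. Collecting the sign flips along the way, the symbol is -1.

-1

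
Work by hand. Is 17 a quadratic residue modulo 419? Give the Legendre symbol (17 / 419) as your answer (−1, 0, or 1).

-1

Euler's criterion: (17/419) ≡ 17^209 (mod 419).
17^2 ≡ 289 (mod 419)
17^4 ≡ 140 (mod 419)
17^8 ≡ 326 (mod 419)
17^16 ≡ 269 (mod 419)
17^32 ≡ 293 (mod 419)
17^64 ≡ 373 (mod 419)
17^128 ≡ 21 (mod 419)
17^209 = 17^(128+64+16+1) ≡ 418 (mod 419).
Result is 418 ≡ −1, so (17/419) = −1.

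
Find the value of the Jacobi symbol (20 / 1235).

0

Pull out 2^2: since 1235 ≡ 3 (mod 8), (2/1235) = -1, so (2/1235)^2 = +1.
Reciprocity: 5 ≡ 1 and 1235 ≡ 3 (mod 4), so (5/1235) = +(1235/5).
Reduce top mod 5: now compute (0/5).
Top reduces to 0: gcd > 1, so the symbol is 0.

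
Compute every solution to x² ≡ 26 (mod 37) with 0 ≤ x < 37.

37 ≡ 1 (mod 4), so we find a root by search.
Trying successive values, 10² = 100 ≡ 26 (mod 37). The other root is 37 − 10 = 27.

10, 27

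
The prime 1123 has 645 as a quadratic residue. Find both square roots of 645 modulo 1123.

Since 1123 ≡ 3 (mod 4), a square root of 645 is 645^((1123+1)/4) = 645^281 mod 1123.
Repeated squaring: 645^2≡515, 645^4≡197, 645^8≡627, 645^16≡79, 645^32≡626, 645^64≡1072, 645^128≡355, 645^256≡249 (mod 1123).
645^281 = 645^(256+16+8+1) ≡ 813 (mod 1123).
Check: 813² = 660969 ≡ 645 (mod 1123). The two roots are 310 and 813.

310, 813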